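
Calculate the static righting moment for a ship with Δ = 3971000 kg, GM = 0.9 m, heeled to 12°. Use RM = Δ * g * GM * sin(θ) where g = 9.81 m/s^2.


Formula: GZ = GM * sin(theta); RM = disp * g * GZ
Step 1 — GZ = 0.9 * sin(12°) = 0.9 * 0.207912 = 0.187121 m
Step 2 — RM = 3971000 * 9.81 * 0.187121 ≈ 7289400 N·m (5 s.f.)

7289400 N·m


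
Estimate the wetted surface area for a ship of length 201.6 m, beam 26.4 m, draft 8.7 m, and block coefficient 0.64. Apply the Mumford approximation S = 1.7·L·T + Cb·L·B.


Formula: S = 1.7*L*T + V/T with V = Cb*L*B*T, i.e. S = L * (1.7*T + Cb*B)
Step 1 — 1.7*T = 1.7 * 8.7 = 14.79 m
Step 2 — Cb*B = 0.64 * 26.4 = 16.896 m
Step 3 — 1.7*T + Cb*B = 14.79 + 16.896 = 31.686 m
Step 4 — S = 201.6 * 31.686 ≈ 6387.9 m^2 (5 s.f.)

6387.9 m^2


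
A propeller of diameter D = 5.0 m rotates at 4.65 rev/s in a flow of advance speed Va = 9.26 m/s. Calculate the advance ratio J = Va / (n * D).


Formula: J = Va / (n * D)
Step 1 — n * D = 4.65 * 5.0 = 23.25
Step 2 — J = 9.26 / 23.25 ≈ 0.39828 (5 s.f.)

0.39828


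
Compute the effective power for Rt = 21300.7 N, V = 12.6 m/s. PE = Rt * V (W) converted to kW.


Formula: PE = Rt * V / 1000 (kW)
Step 1 — PE (W) = 21300.7 * 12.6 = 268388.82 W
Step 2 — PE (kW) = 268388.82 / 1000 ≈ 268.39 kW (5 s.f.)

268.39 kW


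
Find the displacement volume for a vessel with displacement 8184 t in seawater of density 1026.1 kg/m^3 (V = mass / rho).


Formula: V = mass / rho
Step 1 — convert tonnes to kg: 8184 t * 1000 = 8184000 kg
Step 2 — V = 8184000 / 1026.1 ≈ 7975.8 m^3 (5 s.f.)

7975.8 m^3


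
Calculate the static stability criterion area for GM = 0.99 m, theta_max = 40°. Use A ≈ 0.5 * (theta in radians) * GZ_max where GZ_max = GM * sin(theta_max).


Formula: GZ_max = GM * sin(theta); Area = 0.5 * theta_rad * GZ_max
Step 1 — GZ_max = 0.99 * sin(40°) = 0.99 * 0.642788 = 0.63636 m
Step 2 — theta_rad = 40 * pi/180 = 0.698132 rad
Step 3 — Area = 0.5 * 0.698132 * 0.63636 ≈ 0.22213 m·rad (5 s.f.)

0.22213 m·rad


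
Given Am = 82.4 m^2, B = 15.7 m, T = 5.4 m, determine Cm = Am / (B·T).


Formula: Cm = Am / (B * T)
Step 1 — B * T = 15.7 * 5.4 = 84.78 m^2
Step 2 — Cm = 82.4 / 84.78 ≈ 0.97193 (5 s.f.)

0.97193


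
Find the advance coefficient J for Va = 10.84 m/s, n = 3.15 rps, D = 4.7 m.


Formula: J = Va / (n * D)
Step 1 — n * D = 3.15 * 4.7 = 14.805
Step 2 — J = 10.84 / 14.805 ≈ 0.73219 (5 s.f.)

0.73219


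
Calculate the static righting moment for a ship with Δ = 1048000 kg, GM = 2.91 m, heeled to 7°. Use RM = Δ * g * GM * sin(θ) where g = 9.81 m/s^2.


Formula: GZ = GM * sin(theta); RM = disp * g * GZ
Step 1 — GZ = 2.91 * sin(7°) = 2.91 * 0.121869 = 0.354639 m
Step 2 — RM = 1048000 * 9.81 * 0.354639 ≈ 3646000 N·m (5 s.f.)

3646000 N·m


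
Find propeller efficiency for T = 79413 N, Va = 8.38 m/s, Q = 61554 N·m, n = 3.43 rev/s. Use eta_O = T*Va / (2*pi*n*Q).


Formula: eta = T * Va / (2 * pi * n * Q)
Step 1 — numerator = T * Va = 79413 * 8.38 = 665480.94
Step 2 — 2 * pi * n = 2 * pi * 3.43 = 21.551326
Step 3 — denominator = 21.551326 * 61554 = 1326570.32
Step 4 — eta = 665480.94 / 1326570.32 ≈ 0.50166 (5 s.f.)

0.50166


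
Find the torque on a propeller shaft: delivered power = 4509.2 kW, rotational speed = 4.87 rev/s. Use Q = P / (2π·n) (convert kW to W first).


Formula: Q = P_W / (2 * pi * n)
Step 1 — P_W = 4509.2 kW * 1000 = 4509200.0 W
Step 2 — 2 * pi * n = 2 * pi * 4.87 = 30.599112
Step 3 — Q = 4509200.0 / 30.599112 ≈ 147360 N·m (5 s.f.)

147360 N·m


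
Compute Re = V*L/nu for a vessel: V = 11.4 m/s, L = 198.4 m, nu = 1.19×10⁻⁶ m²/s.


Formula: Re = V * L / nu
Step 1 — V * L = 11.4 * 198.4 = 2261.76 m^2/s
Step 2 — Re = 2261.76 / 1.19e-6 = 1.90e+09

1.90e+09


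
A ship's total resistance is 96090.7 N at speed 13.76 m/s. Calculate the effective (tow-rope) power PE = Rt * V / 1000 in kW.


Formula: PE = Rt * V / 1000 (kW)
Step 1 — PE (W) = 96090.7 * 13.76 = 1322208.032 W
Step 2 — PE (kW) = 1322208.032 / 1000 ≈ 1322.2 kW (5 s.f.)

1322.2 kW


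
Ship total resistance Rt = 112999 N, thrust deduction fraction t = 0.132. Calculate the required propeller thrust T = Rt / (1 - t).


Formula: T = Rt / (1 - t)
Step 1 — (1 - t) = 1 - 0.132 = 0.868
Step 2 — T = 112999 / 0.868 ≈ 130180 N (5 s.f.)

130180 N


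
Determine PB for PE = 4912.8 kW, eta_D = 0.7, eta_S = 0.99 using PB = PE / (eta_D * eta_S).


Formula: PB = PE / (eta_D * eta_S)
Step 1 — combined efficiency = eta_D * eta_S = 0.7 * 0.99 = 0.693
Step 2 — PB = 4912.8 / 0.693 ≈ 7089.2 kW (5 s.f.)

7089.2 kW


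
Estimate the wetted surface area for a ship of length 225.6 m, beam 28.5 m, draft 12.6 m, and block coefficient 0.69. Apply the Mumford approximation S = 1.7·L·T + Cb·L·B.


Formula: S = 1.7*L*T + V/T with V = Cb*L*B*T, i.e. S = L * (1.7*T + Cb*B)
Step 1 — 1.7*T = 1.7 * 12.6 = 21.42 m
Step 2 — Cb*B = 0.69 * 28.5 = 19.665 m
Step 3 — 1.7*T + Cb*B = 21.42 + 19.665 = 41.085 m
Step 4 — S = 225.6 * 41.085 ≈ 9268.8 m^2 (5 s.f.)

9268.8 m^2


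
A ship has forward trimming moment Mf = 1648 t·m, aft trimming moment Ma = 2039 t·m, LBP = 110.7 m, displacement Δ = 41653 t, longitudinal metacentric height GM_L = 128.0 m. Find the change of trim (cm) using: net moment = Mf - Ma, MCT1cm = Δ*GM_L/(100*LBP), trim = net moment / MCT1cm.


Formula: net trimming moment = Mf - Ma; MCT1cm = Δ*GM_L/(100*LBP); trim = net moment / MCT1cm
Step 1 — net trimming moment = 1648 - 2039 = -391 t·m
Step 2 — MCT1cm = 41653 * 128.0 / (100 * 110.7) = 481.6246 t·m/cm
Step 3 — trim = -391 / 481.6246 ≈ -0.81184 cm (5 s.f.)

-0.81184 cm


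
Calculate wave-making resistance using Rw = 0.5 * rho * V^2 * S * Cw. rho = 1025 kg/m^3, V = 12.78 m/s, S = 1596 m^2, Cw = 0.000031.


Formula: Rw = 0.5 * rho * V^2 * S * Cw
Step 1 — V^2 = 12.78^2 = 163.3284
Step 2 — 0.5 * rho * V^2 = 0.5 * 1025 * 163.3284 = 83705.805
Step 3 — Rw = 83705.805 * 1596 * 0.000031 ≈ 4141.4 N (5 s.f.)

4141.4 N


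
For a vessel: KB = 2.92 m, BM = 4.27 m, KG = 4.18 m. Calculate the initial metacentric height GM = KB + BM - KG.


Formula: GM = KB + BM - KG
Step 1 — KM = KB + BM = 2.92 + 4.27 = 7.19 m
Step 2 — GM = KM - KG = 7.19 - 4.18 = 3.01 m

3.01 m


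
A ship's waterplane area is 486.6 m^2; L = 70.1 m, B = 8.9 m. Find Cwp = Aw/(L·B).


Formula: Cwp = Aw / (L * B)
Step 1 — L * B = 70.1 * 8.9 = 623.89 m^2
Step 2 — Cwp = 486.6 / 623.89 ≈ 0.77995 (5 s.f.)

0.77995


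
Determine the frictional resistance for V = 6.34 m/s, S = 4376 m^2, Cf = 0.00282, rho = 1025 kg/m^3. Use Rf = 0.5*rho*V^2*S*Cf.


Formula: Rf = 0.5 * rho * V^2 * S * Cf
Step 1 — V^2 = 6.34^2 = 40.1956
Step 2 — 0.5 * rho * V^2 = 0.5 * 1025 * 40.1956 = 20600.245
Step 3 — Rf = 20600.245 * 4376 * 0.00282 ≈ 254210 N (5 s.f.)

254210 N


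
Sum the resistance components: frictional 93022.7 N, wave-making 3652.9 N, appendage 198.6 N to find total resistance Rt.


Formula: Rt = Rf + Rw + Ra
Substituting: Rt = 93022.7 + 3652.9 + 198.6
Result: Rt = 96874.2 N

96874.2 N


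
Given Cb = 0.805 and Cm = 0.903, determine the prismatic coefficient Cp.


Formula: Cp = Cb / Cm
Substituting: Cp = 0.805 / 0.903
Result: Cp ≈ 0.89147 (5 s.f.)

0.89147


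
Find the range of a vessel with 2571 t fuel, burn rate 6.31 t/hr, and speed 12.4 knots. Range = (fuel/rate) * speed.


Formula: endurance = fuel / rate; range = endurance * speed
Step 1 — endurance = 2571 / 6.31 = 407.4485 hours
Step 2 — range = 407.4485 * 12.4 ≈ 5052.4 nautical miles (5 s.f.)

5052.4 NM


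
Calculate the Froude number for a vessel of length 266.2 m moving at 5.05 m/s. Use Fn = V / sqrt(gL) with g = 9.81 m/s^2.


Formula: Fn = V / sqrt(g * L)
Step 1 — g * L = 9.81 * 266.2 = 2611.422
Step 2 — sqrt(g * L) = sqrt(2611.422) = 51.102074
Step 3 — Fn = 5.05 / 51.102074 ≈ 0.098822 (5 s.f.)

0.098822


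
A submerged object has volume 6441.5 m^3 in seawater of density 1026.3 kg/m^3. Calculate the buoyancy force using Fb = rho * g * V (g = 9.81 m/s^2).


Formula: Fb = rho * g * V
Substituting: Fb = 1026.3 * 9.81 * 6441.5
Intermediate: 1026.3 * 9.81 = 10068.003
Result: Fb = 10068.003 * 6441.5 ≈ 64853000 N (5 s.f.)

64853000 N


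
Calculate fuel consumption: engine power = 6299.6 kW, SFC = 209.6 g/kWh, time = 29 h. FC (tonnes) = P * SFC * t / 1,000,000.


Formula: FC (tonnes) = P * SFC * t / 1,000,000
Step 1 — P * SFC * t = 6299.6 * 209.6 * 29 = 38291488.64 g
Step 2 — FC (tonnes) = 38291488.64 / 1,000,000 ≈ 38.291 tonnes (5 s.f.)

38.291 tonnes


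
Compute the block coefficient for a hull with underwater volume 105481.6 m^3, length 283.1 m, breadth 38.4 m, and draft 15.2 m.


Formula: Cb = V / (L * B * T)
Step 1 — L * B * T = 283.1 * 38.4 * 15.2 = 165239.808 m^3
Step 2 — Cb = 105481.6 / 165239.808 ≈ 0.63835 (5 s.f.)

0.63835


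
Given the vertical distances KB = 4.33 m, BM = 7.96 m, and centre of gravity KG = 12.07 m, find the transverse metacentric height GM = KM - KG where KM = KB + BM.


Formula: GM = KB + BM - KG
Step 1 — KM = KB + BM = 4.33 + 7.96 = 12.29 m
Step 2 — GM = KM - KG = 12.29 - 12.07 = 0.22 m

0.22 m


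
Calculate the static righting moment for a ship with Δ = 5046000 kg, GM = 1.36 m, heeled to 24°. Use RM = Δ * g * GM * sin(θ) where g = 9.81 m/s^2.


Formula: GZ = GM * sin(theta); RM = disp * g * GZ
Step 1 — GZ = 1.36 * sin(24°) = 1.36 * 0.406737 = 0.553162 m
Step 2 — RM = 5046000 * 9.81 * 0.553162 ≈ 27382000 N·m (5 s.f.)

27382000 N·m


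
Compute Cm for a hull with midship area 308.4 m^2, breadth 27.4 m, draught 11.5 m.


Formula: Cm = Am / (B * T)
Step 1 — B * T = 27.4 * 11.5 = 315.1 m^2
Step 2 — Cm = 308.4 / 315.1 ≈ 0.97874 (5 s.f.)

0.97874


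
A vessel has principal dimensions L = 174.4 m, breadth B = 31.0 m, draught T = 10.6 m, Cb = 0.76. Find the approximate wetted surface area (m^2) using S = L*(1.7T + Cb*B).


Formula: S = 1.7*L*T + V/T with V = Cb*L*B*T, i.e. S = L * (1.7*T + Cb*B)
Step 1 — 1.7*T = 1.7 * 10.6 = 18.02 m
Step 2 — Cb*B = 0.76 * 31.0 = 23.56 m
Step 3 — 1.7*T + Cb*B = 18.02 + 23.56 = 41.58 m
Step 4 — S = 174.4 * 41.58 ≈ 7251.6 m^2 (5 s.f.)

7251.6 m^2


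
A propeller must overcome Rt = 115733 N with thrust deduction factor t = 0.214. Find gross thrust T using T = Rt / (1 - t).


Formula: T = Rt / (1 - t)
Step 1 — (1 - t) = 1 - 0.214 = 0.786
Step 2 — T = 115733 / 0.786 ≈ 147240 N (5 s.f.)

147240 N


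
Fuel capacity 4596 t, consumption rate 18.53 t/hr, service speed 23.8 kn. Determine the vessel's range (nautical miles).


Formula: endurance = fuel / rate; range = endurance * speed
Step 1 — endurance = 4596 / 18.53 = 248.0302 hours
Step 2 — range = 248.0302 * 23.8 ≈ 5903.1 nautical miles (5 s.f.)

5903.1 NM


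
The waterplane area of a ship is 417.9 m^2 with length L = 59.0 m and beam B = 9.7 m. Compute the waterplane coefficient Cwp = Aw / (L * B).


Formula: Cwp = Aw / (L * B)
Step 1 — L * B = 59.0 * 9.7 = 572.3 m^2
Step 2 — Cwp = 417.9 / 572.3 ≈ 0.73021 (5 s.f.)

0.73021


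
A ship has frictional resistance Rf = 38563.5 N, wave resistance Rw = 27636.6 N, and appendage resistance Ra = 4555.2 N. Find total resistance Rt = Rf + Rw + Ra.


Formula: Rt = Rf + Rw + Ra
Substituting: Rt = 38563.5 + 27636.6 + 4555.2
Result: Rt = 70755.3 N

70755.3 N


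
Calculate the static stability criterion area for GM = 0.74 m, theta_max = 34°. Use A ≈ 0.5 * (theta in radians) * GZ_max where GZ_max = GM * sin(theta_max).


Formula: GZ_max = GM * sin(theta); Area = 0.5 * theta_rad * GZ_max
Step 1 — GZ_max = 0.74 * sin(34°) = 0.74 * 0.559193 = 0.413803 m
Step 2 — theta_rad = 34 * pi/180 = 0.593412 rad
Step 3 — Area = 0.5 * 0.593412 * 0.413803 ≈ 0.12278 m·rad (5 s.f.)

0.12278 m·rad


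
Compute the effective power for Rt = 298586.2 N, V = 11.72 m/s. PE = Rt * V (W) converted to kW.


Formula: PE = Rt * V / 1000 (kW)
Step 1 — PE (W) = 298586.2 * 11.72 = 3499430.264 W
Step 2 — PE (kW) = 3499430.264 / 1000 ≈ 3499.4 kW (5 s.f.)

3499.4 kW


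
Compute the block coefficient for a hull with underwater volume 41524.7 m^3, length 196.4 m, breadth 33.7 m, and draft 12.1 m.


Formula: Cb = V / (L * B * T)
Step 1 — L * B * T = 196.4 * 33.7 * 12.1 = 80086.028 m^3
Step 2 — Cb = 41524.7 / 80086.028 ≈ 0.51850 (5 s.f.)

0.51850


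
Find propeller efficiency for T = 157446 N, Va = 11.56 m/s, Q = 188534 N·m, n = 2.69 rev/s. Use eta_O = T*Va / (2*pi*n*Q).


Formula: eta = T * Va / (2 * pi * n * Q)
Step 1 — numerator = T * Va = 157446 * 11.56 = 1820075.76
Step 2 — 2 * pi * n = 2 * pi * 2.69 = 16.901768
Step 3 — denominator = 16.901768 * 188534 = 3186557.93
Step 4 — eta = 1820075.76 / 3186557.93 ≈ 0.57117 (5 s.f.)

0.57117


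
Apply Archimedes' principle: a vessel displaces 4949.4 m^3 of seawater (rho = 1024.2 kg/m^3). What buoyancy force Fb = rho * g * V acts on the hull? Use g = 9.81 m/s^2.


Formula: Fb = rho * g * V
Substituting: Fb = 1024.2 * 9.81 * 4949.4
Intermediate: 1024.2 * 9.81 = 10047.402
Result: Fb = 10047.402 * 4949.4 ≈ 49729000 N (5 s.f.)

49729000 N


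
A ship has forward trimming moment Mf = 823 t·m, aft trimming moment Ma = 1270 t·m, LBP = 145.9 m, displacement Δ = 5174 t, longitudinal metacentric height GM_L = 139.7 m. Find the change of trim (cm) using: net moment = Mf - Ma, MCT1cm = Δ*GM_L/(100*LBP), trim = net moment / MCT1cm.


Formula: net trimming moment = Mf - Ma; MCT1cm = Δ*GM_L/(100*LBP); trim = net moment / MCT1cm
Step 1 — net trimming moment = 823 - 1270 = -447 t·m
Step 2 — MCT1cm = 5174 * 139.7 / (100 * 145.9) = 49.5413 t·m/cm
Step 3 — trim = -447 / 49.5413 ≈ -9.0228 cm (5 s.f.)

-9.0228 cm


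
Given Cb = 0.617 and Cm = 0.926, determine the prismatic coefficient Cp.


Formula: Cp = Cb / Cm
Substituting: Cp = 0.617 / 0.926
Result: Cp ≈ 0.66631 (5 s.f.)

0.66631


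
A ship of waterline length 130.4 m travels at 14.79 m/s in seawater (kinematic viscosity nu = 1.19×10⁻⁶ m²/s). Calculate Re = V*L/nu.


Formula: Re = V * L / nu
Step 1 — V * L = 14.79 * 130.4 = 1928.616 m^2/s
Step 2 — Re = 1928.616 / 1.19e-6 = 1.62e+09

1.62e+09


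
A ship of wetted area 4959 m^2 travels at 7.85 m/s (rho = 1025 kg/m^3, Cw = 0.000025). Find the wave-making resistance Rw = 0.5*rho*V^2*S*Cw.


Formula: Rw = 0.5 * rho * V^2 * S * Cw
Step 1 — V^2 = 7.85^2 = 61.6225
Step 2 — 0.5 * rho * V^2 = 0.5 * 1025 * 61.6225 = 31581.53125
Step 3 — Rw = 31581.53125 * 4959 * 0.000025 ≈ 3915.3 N (5 s.f.)

3915.3 N


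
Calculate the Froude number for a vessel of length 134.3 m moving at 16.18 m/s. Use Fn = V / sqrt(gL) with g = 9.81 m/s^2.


Formula: Fn = V / sqrt(g * L)
Step 1 — g * L = 9.81 * 134.3 = 1317.483
Step 2 — sqrt(g * L) = sqrt(1317.483) = 36.297149
Step 3 — Fn = 16.18 / 36.297149 ≈ 0.44577 (5 s.f.)

0.44577


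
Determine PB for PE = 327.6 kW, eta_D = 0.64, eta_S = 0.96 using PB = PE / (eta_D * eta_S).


Formula: PB = PE / (eta_D * eta_S)
Step 1 — combined efficiency = eta_D * eta_S = 0.64 * 0.96 = 0.6144
Step 2 — PB = 327.6 / 0.6144 ≈ 533.20 kW (5 s.f.)

533.20 kW


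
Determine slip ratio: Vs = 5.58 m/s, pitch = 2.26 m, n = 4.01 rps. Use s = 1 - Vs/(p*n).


Formula: s = 1 - Vs / (p * n)
Step 1 — p * n = 2.26 * 4.01 = 9.0626
Step 2 — Vs / (p*n) = 5.58 / 9.0626 = 0.615717 (6 d.p.)
Step 3 — s = 1 - 0.615717 = 0.384283

0.384283


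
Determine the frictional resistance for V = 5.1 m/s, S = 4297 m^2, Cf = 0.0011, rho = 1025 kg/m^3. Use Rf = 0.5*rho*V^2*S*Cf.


Formula: Rf = 0.5 * rho * V^2 * S * Cf
Step 1 — V^2 = 5.1^2 = 26.01
Step 2 — 0.5 * rho * V^2 = 0.5 * 1025 * 26.01 = 13330.125
Step 3 — Rf = 13330.125 * 4297 * 0.0011 ≈ 63008 N (5 s.f.)

63008 N


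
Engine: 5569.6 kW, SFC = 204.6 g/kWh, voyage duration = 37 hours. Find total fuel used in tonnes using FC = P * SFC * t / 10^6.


Formula: FC (tonnes) = P * SFC * t / 1,000,000
Step 1 — P * SFC * t = 5569.6 * 204.6 * 37 = 42162985.92 g
Step 2 — FC (tonnes) = 42162985.92 / 1,000,000 ≈ 42.163 tonnes (5 s.f.)

42.163 tonnes


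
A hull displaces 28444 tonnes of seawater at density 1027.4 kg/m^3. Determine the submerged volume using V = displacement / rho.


Formula: V = mass / rho
Step 1 — convert tonnes to kg: 28444 t * 1000 = 28444000 kg
Step 2 — V = 28444000 / 1027.4 ≈ 27685 m^3 (5 s.f.)

27685 m^3


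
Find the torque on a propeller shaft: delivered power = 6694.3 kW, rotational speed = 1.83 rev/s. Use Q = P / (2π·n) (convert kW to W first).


Formula: Q = P_W / (2 * pi * n)
Step 1 — P_W = 6694.3 kW * 1000 = 6694300.0 W
Step 2 — 2 * pi * n = 2 * pi * 1.83 = 11.498229
Step 3 — Q = 6694300.0 / 11.498229 ≈ 582200 N·m (5 s.f.)

582200 N·m


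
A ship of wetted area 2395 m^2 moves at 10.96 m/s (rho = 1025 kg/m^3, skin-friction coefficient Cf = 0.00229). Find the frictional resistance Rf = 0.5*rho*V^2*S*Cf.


Formula: Rf = 0.5 * rho * V^2 * S * Cf
Step 1 — V^2 = 10.96^2 = 120.1216
Step 2 — 0.5 * rho * V^2 = 0.5 * 1025 * 120.1216 = 61562.32
Step 3 — Rf = 61562.32 * 2395 * 0.00229 ≈ 337640 N (5 s.f.)

337640 N


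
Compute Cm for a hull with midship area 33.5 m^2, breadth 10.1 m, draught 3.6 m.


Formula: Cm = Am / (B * T)
Step 1 — B * T = 10.1 * 3.6 = 36.36 m^2
Step 2 — Cm = 33.5 / 36.36 ≈ 0.92134 (5 s.f.)

0.92134


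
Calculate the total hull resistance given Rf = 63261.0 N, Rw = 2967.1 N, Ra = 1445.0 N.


Formula: Rt = Rf + Rw + Ra
Substituting: Rt = 63261.0 + 2967.1 + 1445.0
Result: Rt = 67673.1 N

67673.1 N


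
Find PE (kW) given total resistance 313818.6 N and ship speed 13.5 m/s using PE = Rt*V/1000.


Formula: PE = Rt * V / 1000 (kW)
Step 1 — PE (W) = 313818.6 * 13.5 = 4236551.1 W
Step 2 — PE (kW) = 4236551.1 / 1000 ≈ 4236.6 kW (5 s.f.)

4236.6 kW


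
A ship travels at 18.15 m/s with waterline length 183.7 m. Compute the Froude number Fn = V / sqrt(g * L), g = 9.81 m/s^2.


Formula: Fn = V / sqrt(g * L)
Step 1 — g * L = 9.81 * 183.7 = 1802.097
Step 2 — sqrt(g * L) = sqrt(1802.097) = 42.451113
Step 3 — Fn = 18.15 / 42.451113 ≈ 0.42755 (5 s.f.)

0.42755


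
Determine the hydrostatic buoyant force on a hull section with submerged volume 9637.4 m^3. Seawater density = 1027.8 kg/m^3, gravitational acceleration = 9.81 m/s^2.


Formula: Fb = rho * g * V
Substituting: Fb = 1027.8 * 9.81 * 9637.4
Intermediate: 1027.8 * 9.81 = 10082.718
Result: Fb = 10082.718 * 9637.4 ≈ 97171000 N (5 s.f.)

97171000 N


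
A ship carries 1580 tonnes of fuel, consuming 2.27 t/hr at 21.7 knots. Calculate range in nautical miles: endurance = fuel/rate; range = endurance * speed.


Formula: endurance = fuel / rate; range = endurance * speed
Step 1 — endurance = 1580 / 2.27 = 696.0352 hours
Step 2 — range = 696.0352 * 21.7 ≈ 15104 nautical miles (5 s.f.)

15104 NM


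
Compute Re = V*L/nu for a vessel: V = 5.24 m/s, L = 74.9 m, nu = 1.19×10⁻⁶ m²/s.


Formula: Re = V * L / nu
Step 1 — V * L = 5.24 * 74.9 = 392.476 m^2/s
Step 2 — Re = 392.476 / 1.19e-6 = 3.30e+08

3.30e+08


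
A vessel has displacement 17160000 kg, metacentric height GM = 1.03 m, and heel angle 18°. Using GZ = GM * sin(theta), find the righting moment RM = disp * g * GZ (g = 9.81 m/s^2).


Formula: GZ = GM * sin(theta); RM = disp * g * GZ
Step 1 — GZ = 1.03 * sin(18°) = 1.03 * 0.309017 = 0.318288 m
Step 2 — RM = 17160000 * 9.81 * 0.318288 ≈ 53580000 N·m (5 s.f.)

53580000 N·m


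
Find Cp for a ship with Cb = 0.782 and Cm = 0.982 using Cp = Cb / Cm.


Formula: Cp = Cb / Cm
Substituting: Cp = 0.782 / 0.982
Result: Cp ≈ 0.79633 (5 s.f.)

0.79633


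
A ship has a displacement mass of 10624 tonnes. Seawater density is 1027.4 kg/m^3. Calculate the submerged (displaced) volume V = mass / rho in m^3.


Formula: V = mass / rho
Step 1 — convert tonnes to kg: 10624 t * 1000 = 10624000 kg
Step 2 — V = 10624000 / 1027.4 ≈ 10341 m^3 (5 s.f.)

10341 m^3


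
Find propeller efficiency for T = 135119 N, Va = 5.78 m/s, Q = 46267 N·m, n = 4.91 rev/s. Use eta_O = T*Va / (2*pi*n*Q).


Formula: eta = T * Va / (2 * pi * n * Q)
Step 1 — numerator = T * Va = 135119 * 5.78 = 780987.82
Step 2 — 2 * pi * n = 2 * pi * 4.91 = 30.85044
Step 3 — denominator = 30.85044 * 46267 = 1427357.31
Step 4 — eta = 780987.82 / 1427357.31 ≈ 0.54716 (5 s.f.)

0.54716


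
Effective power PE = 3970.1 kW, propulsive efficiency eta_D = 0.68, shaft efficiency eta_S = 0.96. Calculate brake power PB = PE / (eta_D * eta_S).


Formula: PB = PE / (eta_D * eta_S)
Step 1 — combined efficiency = eta_D * eta_S = 0.68 * 0.96 = 0.6528
Step 2 — PB = 3970.1 / 0.6528 ≈ 6081.6 kW (5 s.f.)

6081.6 kW


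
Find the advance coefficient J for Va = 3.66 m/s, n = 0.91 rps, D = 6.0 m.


Formula: J = Va / (n * D)
Step 1 — n * D = 0.91 * 6.0 = 5.46
Step 2 — J = 3.66 / 5.46 ≈ 0.67033 (5 s.f.)

0.67033


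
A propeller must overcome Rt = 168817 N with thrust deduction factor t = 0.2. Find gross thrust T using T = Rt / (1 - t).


Formula: T = Rt / (1 - t)
Step 1 — (1 - t) = 1 - 0.2 = 0.8
Step 2 — T = 168817 / 0.8 ≈ 211020 N (5 s.f.)

211020 N


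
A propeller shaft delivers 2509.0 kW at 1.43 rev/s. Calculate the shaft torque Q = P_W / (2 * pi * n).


Formula: Q = P_W / (2 * pi * n)
Step 1 — P_W = 2509.0 kW * 1000 = 2509000.0 W
Step 2 — 2 * pi * n = 2 * pi * 1.43 = 8.984955
Step 3 — Q = 2509000.0 / 8.984955 ≈ 279240 N·m (5 s.f.)

279240 N·m


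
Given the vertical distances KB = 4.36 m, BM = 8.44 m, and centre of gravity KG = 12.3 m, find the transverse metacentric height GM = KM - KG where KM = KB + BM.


Formula: GM = KB + BM - KG
Step 1 — KM = KB + BM = 4.36 + 8.44 = 12.8 m
Step 2 — GM = KM - KG = 12.8 - 12.3 = 0.5 m

0.5 m


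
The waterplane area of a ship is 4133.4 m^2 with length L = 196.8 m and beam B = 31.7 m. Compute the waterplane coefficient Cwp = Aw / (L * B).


Formula: Cwp = Aw / (L * B)
Step 1 — L * B = 196.8 * 31.7 = 6238.56 m^2
Step 2 — Cwp = 4133.4 / 6238.56 ≈ 0.66256 (5 s.f.)

0.66256


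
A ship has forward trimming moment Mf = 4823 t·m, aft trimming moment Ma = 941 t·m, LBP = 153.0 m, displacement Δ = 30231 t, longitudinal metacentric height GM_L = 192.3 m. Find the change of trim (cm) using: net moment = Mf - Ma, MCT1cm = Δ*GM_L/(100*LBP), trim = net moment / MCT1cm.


Formula: net trimming moment = Mf - Ma; MCT1cm = Δ*GM_L/(100*LBP); trim = net moment / MCT1cm
Step 1 — net trimming moment = 4823 - 941 = 3882 t·m
Step 2 — MCT1cm = 30231 * 192.3 / (100 * 153.0) = 379.9622 t·m/cm
Step 3 — trim = 3882 / 379.9622 ≈ 10.217 cm (5 s.f.)

10.217 cm


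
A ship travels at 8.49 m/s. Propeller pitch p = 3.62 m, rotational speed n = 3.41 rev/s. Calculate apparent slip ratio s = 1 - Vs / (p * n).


Formula: s = 1 - Vs / (p * n)
Step 1 — p * n = 3.62 * 3.41 = 12.3442
Step 2 — Vs / (p*n) = 8.49 / 12.3442 = 0.687772 (6 d.p.)
Step 3 — s = 1 - 0.687772 = 0.312228

0.312228


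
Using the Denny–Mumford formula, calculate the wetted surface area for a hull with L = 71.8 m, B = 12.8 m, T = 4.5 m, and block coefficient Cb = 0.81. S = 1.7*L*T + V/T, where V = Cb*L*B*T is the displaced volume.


Formula: S = 1.7*L*T + V/T with V = Cb*L*B*T, i.e. S = L * (1.7*T + Cb*B)
Step 1 — 1.7*T = 1.7 * 4.5 = 7.65 m
Step 2 — Cb*B = 0.81 * 12.8 = 10.368 m
Step 3 — 1.7*T + Cb*B = 7.65 + 10.368 = 18.018 m
Step 4 — S = 71.8 * 18.018 ≈ 1293.7 m^2 (5 s.f.)

1293.7 m^2


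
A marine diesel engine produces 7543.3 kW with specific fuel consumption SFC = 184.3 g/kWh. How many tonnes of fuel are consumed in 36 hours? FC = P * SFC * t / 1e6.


Formula: FC (tonnes) = P * SFC * t / 1,000,000
Step 1 — P * SFC * t = 7543.3 * 184.3 * 36 = 50048286.84 g
Step 2 — FC (tonnes) = 50048286.84 / 1,000,000 ≈ 50.048 tonnes (5 s.f.)

50.048 tonnes


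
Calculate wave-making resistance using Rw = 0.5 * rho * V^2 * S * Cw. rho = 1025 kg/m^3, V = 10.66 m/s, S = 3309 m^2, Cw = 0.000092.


Formula: Rw = 0.5 * rho * V^2 * S * Cw
Step 1 — V^2 = 10.66^2 = 113.6356
Step 2 — 0.5 * rho * V^2 = 0.5 * 1025 * 113.6356 = 58238.245
Step 3 — Rw = 58238.245 * 3309 * 0.000092 ≈ 17729 N (5 s.f.)

17729 N


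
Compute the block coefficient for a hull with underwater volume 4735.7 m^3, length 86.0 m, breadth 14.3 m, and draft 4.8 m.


Formula: Cb = V / (L * B * T)
Step 1 — L * B * T = 86.0 * 14.3 * 4.8 = 5903.04 m^3
Step 2 — Cb = 4735.7 / 5903.04 ≈ 0.80225 (5 s.f.)

0.80225


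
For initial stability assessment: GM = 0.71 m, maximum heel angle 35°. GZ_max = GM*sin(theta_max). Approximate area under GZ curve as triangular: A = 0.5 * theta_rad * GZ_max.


Formula: GZ_max = GM * sin(theta); Area = 0.5 * theta_rad * GZ_max
Step 1 — GZ_max = 0.71 * sin(35°) = 0.71 * 0.573576 = 0.407239 m
Step 2 — theta_rad = 35 * pi/180 = 0.610865 rad
Step 3 — Area = 0.5 * 0.610865 * 0.407239 ≈ 0.12438 m·rad (5 s.f.)

0.12438 m·rad


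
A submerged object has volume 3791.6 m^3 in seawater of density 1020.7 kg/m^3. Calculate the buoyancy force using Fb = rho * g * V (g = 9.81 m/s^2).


Formula: Fb = rho * g * V
Substituting: Fb = 1020.7 * 9.81 * 3791.6
Intermediate: 1020.7 * 9.81 = 10013.067
Result: Fb = 10013.067 * 3791.6 ≈ 37966000 N (5 s.f.)

37966000 N


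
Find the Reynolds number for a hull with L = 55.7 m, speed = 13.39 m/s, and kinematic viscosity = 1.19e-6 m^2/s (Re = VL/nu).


Formula: Re = V * L / nu
Step 1 — V * L = 13.39 * 55.7 = 745.823 m^2/s
Step 2 — Re = 745.823 / 1.19e-6 = 6.27e+08

6.27e+08


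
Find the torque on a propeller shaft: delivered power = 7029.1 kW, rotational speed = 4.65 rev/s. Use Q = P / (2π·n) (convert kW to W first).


Formula: Q = P_W / (2 * pi * n)
Step 1 — P_W = 7029.1 kW * 1000 = 7029100.0 W
Step 2 — 2 * pi * n = 2 * pi * 4.65 = 29.216812
Step 3 — Q = 7029100.0 / 29.216812 ≈ 240580 N·m (5 s.f.)

240580 N·m


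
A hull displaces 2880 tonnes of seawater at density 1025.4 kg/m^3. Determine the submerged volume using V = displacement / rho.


Formula: V = mass / rho
Step 1 — convert tonnes to kg: 2880 t * 1000 = 2880000 kg
Step 2 — V = 2880000 / 1025.4 ≈ 2808.7 m^3 (5 s.f.)

2808.7 m^3


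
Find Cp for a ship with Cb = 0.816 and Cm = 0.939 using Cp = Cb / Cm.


Formula: Cp = Cb / Cm
Substituting: Cp = 0.816 / 0.939
Result: Cp ≈ 0.86901 (5 s.f.)

0.86901


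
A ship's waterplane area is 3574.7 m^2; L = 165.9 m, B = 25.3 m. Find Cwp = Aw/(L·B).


Formula: Cwp = Aw / (L * B)
Step 1 — L * B = 165.9 * 25.3 = 4197.27 m^2
Step 2 — Cwp = 3574.7 / 4197.27 ≈ 0.85167 (5 s.f.)

0.85167


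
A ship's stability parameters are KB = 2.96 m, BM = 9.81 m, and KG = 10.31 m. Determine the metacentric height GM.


Formula: GM = KB + BM - KG
Step 1 — KM = KB + BM = 2.96 + 9.81 = 12.77 m
Step 2 — GM = KM - KG = 12.77 - 10.31 = 2.46 m

2.46 m


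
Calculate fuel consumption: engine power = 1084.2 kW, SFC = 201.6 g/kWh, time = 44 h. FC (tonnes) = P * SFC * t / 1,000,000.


Formula: FC (tonnes) = P * SFC * t / 1,000,000
Step 1 — P * SFC * t = 1084.2 * 201.6 * 44 = 9617287.68 g
Step 2 — FC (tonnes) = 9617287.68 / 1,000,000 ≈ 9.6173 tonnes (5 s.f.)

9.6173 tonnes


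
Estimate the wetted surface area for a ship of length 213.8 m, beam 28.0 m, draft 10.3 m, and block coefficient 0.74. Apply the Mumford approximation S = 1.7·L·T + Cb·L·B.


Formula: S = 1.7*L*T + V/T with V = Cb*L*B*T, i.e. S = L * (1.7*T + Cb*B)
Step 1 — 1.7*T = 1.7 * 10.3 = 17.51 m
Step 2 — Cb*B = 0.74 * 28.0 = 20.72 m
Step 3 — 1.7*T + Cb*B = 17.51 + 20.72 = 38.23 m
Step 4 — S = 213.8 * 38.23 ≈ 8173.6 m^2 (5 s.f.)

8173.6 m^2


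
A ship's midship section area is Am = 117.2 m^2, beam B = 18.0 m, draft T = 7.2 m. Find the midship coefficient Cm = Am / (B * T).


Formula: Cm = Am / (B * T)
Step 1 — B * T = 18.0 * 7.2 = 129.6 m^2
Step 2 — Cm = 117.2 / 129.6 ≈ 0.90432 (5 s.f.)

0.90432


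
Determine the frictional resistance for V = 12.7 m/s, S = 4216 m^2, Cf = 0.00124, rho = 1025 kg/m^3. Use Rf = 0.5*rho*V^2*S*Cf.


Formula: Rf = 0.5 * rho * V^2 * S * Cf
Step 1 — V^2 = 12.7^2 = 161.29
Step 2 — 0.5 * rho * V^2 = 0.5 * 1025 * 161.29 = 82661.125
Step 3 — Rf = 82661.125 * 4216 * 0.00124 ≈ 432140 N (5 s.f.)

432140 N


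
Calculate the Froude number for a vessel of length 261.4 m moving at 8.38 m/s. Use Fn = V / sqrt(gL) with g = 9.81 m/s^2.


Formula: Fn = V / sqrt(g * L)
Step 1 — g * L = 9.81 * 261.4 = 2564.334
Step 2 — sqrt(g * L) = sqrt(2564.334) = 50.639254
Step 3 — Fn = 8.38 / 50.639254 ≈ 0.16548 (5 s.f.)

0.16548


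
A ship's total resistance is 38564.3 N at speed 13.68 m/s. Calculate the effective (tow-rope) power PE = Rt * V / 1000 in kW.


Formula: PE = Rt * V / 1000 (kW)
Step 1 — PE (W) = 38564.3 * 13.68 = 527559.624 W
Step 2 — PE (kW) = 527559.624 / 1000 ≈ 527.56 kW (5 s.f.)

527.56 kW


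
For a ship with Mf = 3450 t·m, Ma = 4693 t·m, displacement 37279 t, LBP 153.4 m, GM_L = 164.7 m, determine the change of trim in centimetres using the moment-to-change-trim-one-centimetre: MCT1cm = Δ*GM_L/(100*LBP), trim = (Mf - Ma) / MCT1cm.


Formula: net trimming moment = Mf - Ma; MCT1cm = Δ*GM_L/(100*LBP); trim = net moment / MCT1cm
Step 1 — net trimming moment = 3450 - 4693 = -1243 t·m
Step 2 — MCT1cm = 37279 * 164.7 / (100 * 153.4) = 400.2511 t·m/cm
Step 3 — trim = -1243 / 400.2511 ≈ -3.1056 cm (5 s.f.)

-3.1056 cm


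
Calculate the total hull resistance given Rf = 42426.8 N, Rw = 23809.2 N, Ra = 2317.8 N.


Formula: Rt = Rf + Rw + Ra
Substituting: Rt = 42426.8 + 23809.2 + 2317.8
Result: Rt = 68553.8 N

68553.8 N


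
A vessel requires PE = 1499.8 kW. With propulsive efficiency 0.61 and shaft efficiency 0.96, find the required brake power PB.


Formula: PB = PE / (eta_D * eta_S)
Step 1 — combined efficiency = eta_D * eta_S = 0.61 * 0.96 = 0.5856
Step 2 — PB = 1499.8 / 0.5856 ≈ 2561.1 kW (5 s.f.)

2561.1 kW


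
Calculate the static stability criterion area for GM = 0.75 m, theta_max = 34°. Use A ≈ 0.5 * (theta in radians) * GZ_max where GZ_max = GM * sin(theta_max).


Formula: GZ_max = GM * sin(theta); Area = 0.5 * theta_rad * GZ_max
Step 1 — GZ_max = 0.75 * sin(34°) = 0.75 * 0.559193 = 0.419395 m
Step 2 — theta_rad = 34 * pi/180 = 0.593412 rad
Step 3 — Area = 0.5 * 0.593412 * 0.419395 ≈ 0.12444 m·rad (5 s.f.)

0.12444 m·rad


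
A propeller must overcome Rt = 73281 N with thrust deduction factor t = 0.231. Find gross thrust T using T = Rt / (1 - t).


Formula: T = Rt / (1 - t)
Step 1 — (1 - t) = 1 - 0.231 = 0.769
Step 2 — T = 73281 / 0.769 ≈ 95294 N (5 s.f.)

95294 N


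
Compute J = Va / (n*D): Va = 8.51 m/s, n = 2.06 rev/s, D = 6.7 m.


Formula: J = Va / (n * D)
Step 1 — n * D = 2.06 * 6.7 = 13.802
Step 2 — J = 8.51 / 13.802 ≈ 0.61658 (5 s.f.)

0.61658


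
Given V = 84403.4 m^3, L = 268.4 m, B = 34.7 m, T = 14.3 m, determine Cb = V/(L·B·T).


Formula: Cb = V / (L * B * T)
Step 1 — L * B * T = 268.4 * 34.7 * 14.3 = 133182.764 m^3
Step 2 — Cb = 84403.4 / 133182.764 ≈ 0.63374 (5 s.f.)

0.63374


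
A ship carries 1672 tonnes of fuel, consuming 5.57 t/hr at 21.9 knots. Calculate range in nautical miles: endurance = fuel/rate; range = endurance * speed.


Formula: endurance = fuel / rate; range = endurance * speed
Step 1 — endurance = 1672 / 5.57 = 300.1795 hours
Step 2 — range = 300.1795 * 21.9 ≈ 6573.9 nautical miles (5 s.f.)

6573.9 NM


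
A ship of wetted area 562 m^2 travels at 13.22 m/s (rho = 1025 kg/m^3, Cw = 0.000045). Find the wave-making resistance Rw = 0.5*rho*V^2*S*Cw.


Formula: Rw = 0.5 * rho * V^2 * S * Cw
Step 1 — V^2 = 13.22^2 = 174.7684
Step 2 — 0.5 * rho * V^2 = 0.5 * 1025 * 174.7684 = 89568.805
Step 3 — Rw = 89568.805 * 562 * 0.000045 ≈ 2265.2 N (5 s.f.)

2265.2 N


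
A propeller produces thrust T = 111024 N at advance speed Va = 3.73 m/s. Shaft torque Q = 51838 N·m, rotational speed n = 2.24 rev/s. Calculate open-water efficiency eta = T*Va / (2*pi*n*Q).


Formula: eta = T * Va / (2 * pi * n * Q)
Step 1 — numerator = T * Va = 111024 * 3.73 = 414119.52
Step 2 — 2 * pi * n = 2 * pi * 2.24 = 14.074335
Step 3 — denominator = 14.074335 * 51838 = 729585.38
Step 4 — eta = 414119.52 / 729585.38 ≈ 0.56761 (5 s.f.)

0.56761


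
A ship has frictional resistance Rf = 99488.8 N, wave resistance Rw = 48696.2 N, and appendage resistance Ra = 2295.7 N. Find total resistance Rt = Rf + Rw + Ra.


Formula: Rt = Rf + Rw + Ra
Substituting: Rt = 99488.8 + 48696.2 + 2295.7
Result: Rt = 150480.7 N

150480.7 N


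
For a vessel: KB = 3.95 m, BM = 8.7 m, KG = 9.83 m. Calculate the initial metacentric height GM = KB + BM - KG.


Formula: GM = KB + BM - KG
Step 1 — KM = KB + BM = 3.95 + 8.7 = 12.65 m
Step 2 — GM = KM - KG = 12.65 - 9.83 = 2.82 m

2.82 m


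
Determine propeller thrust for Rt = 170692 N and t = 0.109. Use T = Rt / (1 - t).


Formula: T = Rt / (1 - t)
Step 1 — (1 - t) = 1 - 0.109 = 0.891
Step 2 — T = 170692 / 0.891 ≈ 191570 N (5 s.f.)

191570 N


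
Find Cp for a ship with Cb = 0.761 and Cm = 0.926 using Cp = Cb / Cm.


Formula: Cp = Cb / Cm
Substituting: Cp = 0.761 / 0.926
Result: Cp ≈ 0.82181 (5 s.f.)

0.82181


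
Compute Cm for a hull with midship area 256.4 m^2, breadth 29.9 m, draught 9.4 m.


Formula: Cm = Am / (B * T)
Step 1 — B * T = 29.9 * 9.4 = 281.06 m^2
Step 2 — Cm = 256.4 / 281.06 ≈ 0.91226 (5 s.f.)

0.91226


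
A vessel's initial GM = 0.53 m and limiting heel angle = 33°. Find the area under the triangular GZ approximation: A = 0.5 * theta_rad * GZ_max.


Formula: GZ_max = GM * sin(theta); Area = 0.5 * theta_rad * GZ_max
Step 1 — GZ_max = 0.53 * sin(33°) = 0.53 * 0.544639 = 0.288659 m
Step 2 — theta_rad = 33 * pi/180 = 0.575959 rad
Step 3 — Area = 0.5 * 0.575959 * 0.288659 ≈ 0.083128 m·rad (5 s.f.)

0.083128 m·rad


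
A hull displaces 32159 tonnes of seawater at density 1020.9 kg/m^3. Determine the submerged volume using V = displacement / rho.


Formula: V = mass / rho
Step 1 — convert tonnes to kg: 32159 t * 1000 = 32159000 kg
Step 2 — V = 32159000 / 1020.9 ≈ 31501 m^3 (5 s.f.)

31501 m^3


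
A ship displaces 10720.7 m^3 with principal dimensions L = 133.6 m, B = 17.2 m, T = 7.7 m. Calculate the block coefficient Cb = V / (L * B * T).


Formula: Cb = V / (L * B * T)
Step 1 — L * B * T = 133.6 * 17.2 * 7.7 = 17693.984 m^3
Step 2 — Cb = 10720.7 / 17693.984 ≈ 0.60590 (5 s.f.)

0.60590


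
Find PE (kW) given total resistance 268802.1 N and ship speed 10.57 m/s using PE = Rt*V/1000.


Formula: PE = Rt * V / 1000 (kW)
Step 1 — PE (W) = 268802.1 * 10.57 = 2841238.197 W
Step 2 — PE (kW) = 2841238.197 / 1000 ≈ 2841.2 kW (5 s.f.)

2841.2 kW


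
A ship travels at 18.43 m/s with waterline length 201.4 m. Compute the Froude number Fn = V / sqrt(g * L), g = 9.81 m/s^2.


Formula: Fn = V / sqrt(g * L)
Step 1 — g * L = 9.81 * 201.4 = 1975.734
Step 2 — sqrt(g * L) = sqrt(1975.734) = 44.449229
Step 3 — Fn = 18.43 / 44.449229 ≈ 0.41463 (5 s.f.)

0.41463


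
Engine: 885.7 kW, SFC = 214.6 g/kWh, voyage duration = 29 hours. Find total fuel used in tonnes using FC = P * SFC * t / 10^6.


Formula: FC (tonnes) = P * SFC * t / 1,000,000
Step 1 — P * SFC * t = 885.7 * 214.6 * 29 = 5512065.38 g
Step 2 — FC (tonnes) = 5512065.38 / 1,000,000 ≈ 5.5121 tonnes (5 s.f.)

5.5121 tonnes


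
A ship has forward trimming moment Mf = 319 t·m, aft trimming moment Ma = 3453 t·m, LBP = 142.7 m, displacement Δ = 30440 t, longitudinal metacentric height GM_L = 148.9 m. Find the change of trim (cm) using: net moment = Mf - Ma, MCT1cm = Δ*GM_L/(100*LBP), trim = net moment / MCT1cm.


Formula: net trimming moment = Mf - Ma; MCT1cm = Δ*GM_L/(100*LBP); trim = net moment / MCT1cm
Step 1 — net trimming moment = 319 - 3453 = -3134 t·m
Step 2 — MCT1cm = 30440 * 148.9 / (100 * 142.7) = 317.6255 t·m/cm
Step 3 — trim = -3134 / 317.6255 ≈ -9.8670 cm (5 s.f.)

-9.8670 cm


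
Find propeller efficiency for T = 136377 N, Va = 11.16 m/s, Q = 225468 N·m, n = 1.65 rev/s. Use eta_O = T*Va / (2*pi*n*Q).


Formula: eta = T * Va / (2 * pi * n * Q)
Step 1 — numerator = T * Va = 136377 * 11.16 = 1521967.32
Step 2 — 2 * pi * n = 2 * pi * 1.65 = 10.367256
Step 3 — denominator = 10.367256 * 225468 = 2337484.48
Step 4 — eta = 1521967.32 / 2337484.48 ≈ 0.65111 (5 s.f.)

0.65111


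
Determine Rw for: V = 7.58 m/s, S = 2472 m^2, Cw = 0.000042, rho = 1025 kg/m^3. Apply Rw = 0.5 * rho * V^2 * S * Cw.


Formula: Rw = 0.5 * rho * V^2 * S * Cw
Step 1 — V^2 = 7.58^2 = 57.4564
Step 2 — 0.5 * rho * V^2 = 0.5 * 1025 * 57.4564 = 29446.405
Step 3 — Rw = 29446.405 * 2472 * 0.000042 ≈ 3057.2 N (5 s.f.)

3057.2 N


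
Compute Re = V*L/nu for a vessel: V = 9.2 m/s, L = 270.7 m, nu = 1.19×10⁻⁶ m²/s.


Formula: Re = V * L / nu
Step 1 — V * L = 9.2 * 270.7 = 2490.44 m^2/s
Step 2 — Re = 2490.44 / 1.19e-6 = 2.09e+09

2.09e+09


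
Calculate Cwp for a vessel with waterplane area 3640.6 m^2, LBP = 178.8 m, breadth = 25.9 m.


Formula: Cwp = Aw / (L * B)
Step 1 — L * B = 178.8 * 25.9 = 4630.92 m^2
Step 2 — Cwp = 3640.6 / 4630.92 ≈ 0.78615 (5 s.f.)

0.78615


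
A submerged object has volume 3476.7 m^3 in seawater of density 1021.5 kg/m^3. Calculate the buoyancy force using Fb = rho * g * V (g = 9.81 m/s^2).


Formula: Fb = rho * g * V
Substituting: Fb = 1021.5 * 9.81 * 3476.7
Intermediate: 1021.5 * 9.81 = 10020.915
Result: Fb = 10020.915 * 3476.7 ≈ 34840000 N (5 s.f.)

34840000 N


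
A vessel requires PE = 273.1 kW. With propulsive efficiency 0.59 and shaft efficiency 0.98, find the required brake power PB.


Formula: PB = PE / (eta_D * eta_S)
Step 1 — combined efficiency = eta_D * eta_S = 0.59 * 0.98 = 0.5782
Step 2 — PB = 273.1 / 0.5782 ≈ 472.33 kW (5 s.f.)

472.33 kW


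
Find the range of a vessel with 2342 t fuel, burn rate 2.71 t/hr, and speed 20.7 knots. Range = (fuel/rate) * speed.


Formula: endurance = fuel / rate; range = endurance * speed
Step 1 — endurance = 2342 / 2.71 = 864.2066 hours
Step 2 — range = 864.2066 * 20.7 ≈ 17889 nautical miles (5 s.f.)

17889 NM


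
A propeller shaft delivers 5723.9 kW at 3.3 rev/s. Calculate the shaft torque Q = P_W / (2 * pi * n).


Formula: Q = P_W / (2 * pi * n)
Step 1 — P_W = 5723.9 kW * 1000 = 5723900.0 W
Step 2 — 2 * pi * n = 2 * pi * 3.3 = 20.734512
Step 3 — Q = 5723900.0 / 20.734512 ≈ 276060 N·m (5 s.f.)

276060 N·m


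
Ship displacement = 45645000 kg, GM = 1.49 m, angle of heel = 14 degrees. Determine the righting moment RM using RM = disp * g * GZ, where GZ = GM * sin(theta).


Formula: GZ = GM * sin(theta); RM = disp * g * GZ
Step 1 — GZ = 1.49 * sin(14°) = 1.49 * 0.241922 = 0.360464 m
Step 2 — RM = 45645000 * 9.81 * 0.360464 ≈ 161410000 N·m (5 s.f.)

161410000 N·m


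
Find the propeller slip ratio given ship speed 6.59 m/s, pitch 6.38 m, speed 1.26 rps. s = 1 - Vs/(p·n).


Formula: s = 1 - Vs / (p * n)
Step 1 — p * n = 6.38 * 1.26 = 8.0388
Step 2 — Vs / (p*n) = 6.59 / 8.0388 = 0.819774 (6 d.p.)
Step 3 — s = 1 - 0.819774 = 0.180226

0.180226


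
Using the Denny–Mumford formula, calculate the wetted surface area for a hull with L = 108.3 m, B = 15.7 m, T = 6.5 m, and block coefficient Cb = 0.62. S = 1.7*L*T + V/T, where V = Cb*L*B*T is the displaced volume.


Formula: S = 1.7*L*T + V/T with V = Cb*L*B*T, i.e. S = L * (1.7*T + Cb*B)
Step 1 — 1.7*T = 1.7 * 6.5 = 11.05 m
Step 2 — Cb*B = 0.62 * 15.7 = 9.734 m
Step 3 — 1.7*T + Cb*B = 11.05 + 9.734 = 20.784 m
Step 4 — S = 108.3 * 20.784 ≈ 2250.9 m^2 (5 s.f.)

2250.9 m^2


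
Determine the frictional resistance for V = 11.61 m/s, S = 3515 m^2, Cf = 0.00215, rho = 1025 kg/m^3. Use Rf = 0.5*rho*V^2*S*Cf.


Formula: Rf = 0.5 * rho * V^2 * S * Cf
Step 1 — V^2 = 11.61^2 = 134.7921
Step 2 — 0.5 * rho * V^2 = 0.5 * 1025 * 134.7921 = 69080.95125
Step 3 — Rf = 69080.95125 * 3515 * 0.00215 ≈ 522060 N (5 s.f.)

522060 N
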